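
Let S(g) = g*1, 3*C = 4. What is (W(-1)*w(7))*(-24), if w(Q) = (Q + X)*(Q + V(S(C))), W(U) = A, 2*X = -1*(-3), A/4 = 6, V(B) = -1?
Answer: -29376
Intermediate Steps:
C = 4/3 (C = (⅓)*4 = 4/3 ≈ 1.3333)
S(g) = g
A = 24 (A = 4*6 = 24)
X = 3/2 (X = (-1*(-3))/2 = (½)*3 = 3/2 ≈ 1.5000)
W(U) = 24
w(Q) = (-1 + Q)*(3/2 + Q) (w(Q) = (Q + 3/2)*(Q - 1) = (3/2 + Q)*(-1 + Q) = (-1 + Q)*(3/2 + Q))
(W(-1)*w(7))*(-24) = (24*(-3/2 + 7² + (½)*7))*(-24) = (24*(-3/2 + 49 + 7/2))*(-24) = (24*51)*(-24) = 1224*(-24) = -29376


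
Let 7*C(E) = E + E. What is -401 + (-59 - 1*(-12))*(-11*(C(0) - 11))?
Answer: -6088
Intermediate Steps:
C(E) = 2*E/7 (C(E) = (E + E)/7 = (2*E)/7 = 2*E/7)
-401 + (-59 - 1*(-12))*(-11*(C(0) - 11)) = -401 + (-59 - 1*(-12))*(-11*((2/7)*0 - 11)) = -401 + (-59 + 12)*(-11*(0 - 11)) = -401 - (-517)*(-11) = -401 - 47*121 = -401 - 5687 = -6088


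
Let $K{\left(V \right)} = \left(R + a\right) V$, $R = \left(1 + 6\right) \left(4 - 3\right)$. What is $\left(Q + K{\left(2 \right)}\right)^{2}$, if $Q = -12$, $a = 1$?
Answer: $16$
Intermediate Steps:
$R = 7$ ($R = 7 \cdot 1 = 7$)
$K{\left(V \right)} = 8 V$ ($K{\left(V \right)} = \left(7 + 1\right) V = 8 V$)
$\left(Q + K{\left(2 \right)}\right)^{2} = \left(-12 + 8 \cdot 2\right)^{2} = \left(-12 + 16\right)^{2} = 4^{2} = 16$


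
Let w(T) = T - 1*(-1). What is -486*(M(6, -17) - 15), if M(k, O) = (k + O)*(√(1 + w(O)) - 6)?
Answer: -24786 + 5346*I*√15 ≈ -24786.0 + 20705.0*I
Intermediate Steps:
w(T) = 1 + T (w(T) = T + 1 = 1 + T)
M(k, O) = (-6 + √(2 + O))*(O + k) (M(k, O) = (k + O)*(√(1 + (1 + O)) - 6) = (O + k)*(√(2 + O) - 6) = (O + k)*(-6 + √(2 + O)) = (-6 + √(2 + O))*(O + k))
-486*(M(6, -17) - 15) = -486*((-6*(-17) - 6*6 - 17*√(2 - 17) + 6*√(2 - 17)) - 15) = -486*((102 - 36 - 17*I*√15 + 6*√(-15)) - 15) = -486*((102 - 36 - 17*I*√15 + 6*(I*√15)) - 15) = -486*((102 - 36 - 17*I*√15 + 6*I*√15) - 15) = -486*((66 - 11*I*√15) - 15) = -486*(51 - 11*I*√15) = -24786 + 5346*I*√15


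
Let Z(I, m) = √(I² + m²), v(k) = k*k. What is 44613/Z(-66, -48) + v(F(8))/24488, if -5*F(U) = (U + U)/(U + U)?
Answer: 1/612200 + 14871*√185/370 ≈ 546.67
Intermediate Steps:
F(U) = -⅕ (F(U) = -(U + U)/(5*(U + U)) = -2*U/(5*(2*U)) = -2*U*1/(2*U)/5 = -⅕*1 = -⅕)
v(k) = k²
44613/Z(-66, -48) + v(F(8))/24488 = 44613/(√((-66)² + (-48)²)) + (-⅕)²/24488 = 44613/(√(4356 + 2304)) + (1/25)*(1/24488) = 44613/(√6660) + 1/612200 = 44613/((6*√185)) + 1/612200 = 44613*(√185/1110) + 1/612200 = 14871*√185/370 + 1/612200 = 1/612200 + 14871*√185/370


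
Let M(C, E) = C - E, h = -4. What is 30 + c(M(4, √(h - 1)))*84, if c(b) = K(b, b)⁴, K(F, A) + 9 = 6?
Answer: 6834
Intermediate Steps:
K(F, A) = -3 (K(F, A) = -9 + 6 = -3)
c(b) = 81 (c(b) = (-3)⁴ = 81)
30 + c(M(4, √(h - 1)))*84 = 30 + 81*84 = 30 + 6804 = 6834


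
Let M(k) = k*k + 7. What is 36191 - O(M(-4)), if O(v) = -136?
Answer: 36327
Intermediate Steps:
M(k) = 7 + k**2 (M(k) = k**2 + 7 = 7 + k**2)
36191 - O(M(-4)) = 36191 - 1*(-136) = 36191 + 136 = 36327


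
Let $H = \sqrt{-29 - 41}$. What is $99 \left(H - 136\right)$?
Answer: $-13464 + 99 i \sqrt{70} \approx -13464.0 + 828.29 i$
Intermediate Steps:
$H = i \sqrt{70}$ ($H = \sqrt{-70} = i \sqrt{70} \approx 8.3666 i$)
$99 \left(H - 136\right) = 99 \left(i \sqrt{70} - 136\right) = 99 \left(-136 + i \sqrt{70}\right) = -13464 + 99 i \sqrt{70}$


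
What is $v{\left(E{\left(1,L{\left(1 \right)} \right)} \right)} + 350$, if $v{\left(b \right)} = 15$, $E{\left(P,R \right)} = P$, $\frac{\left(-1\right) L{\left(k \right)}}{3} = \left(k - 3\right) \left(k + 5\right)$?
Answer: $365$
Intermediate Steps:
$L{\left(k \right)} = - 3 \left(-3 + k\right) \left(5 + k\right)$ ($L{\left(k \right)} = - 3 \left(k - 3\right) \left(k + 5\right) = - 3 \left(-3 + k\right) \left(5 + k\right)$)
$v{\left(E{\left(1,L{\left(1 \right)} \right)} \right)} + 350 = 15 + 350 = 365$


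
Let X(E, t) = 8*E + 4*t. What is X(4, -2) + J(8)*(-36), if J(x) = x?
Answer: -264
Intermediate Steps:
X(E, t) = 4*t + 8*E
X(4, -2) + J(8)*(-36) = (4*(-2) + 8*4) + 8*(-36) = (-8 + 32) - 288 = 24 - 288 = -264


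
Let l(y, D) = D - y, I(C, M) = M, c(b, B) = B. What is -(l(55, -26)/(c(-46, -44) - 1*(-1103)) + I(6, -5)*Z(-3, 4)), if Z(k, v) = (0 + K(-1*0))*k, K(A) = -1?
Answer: 5322/353 ≈ 15.076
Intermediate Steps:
Z(k, v) = -k (Z(k, v) = (0 - 1)*k = -k)
-(l(55, -26)/(c(-46, -44) - 1*(-1103)) + I(6, -5)*Z(-3, 4)) = -((-26 - 1*55)/(-44 - 1*(-1103)) - (-5)*(-3)) = -((-26 - 55)/(-44 + 1103) - 5*3) = -(-81/1059 - 15) = -(-81*1/1059 - 15) = -(-27/353 - 15) = -1*(-5322/353) = 5322/353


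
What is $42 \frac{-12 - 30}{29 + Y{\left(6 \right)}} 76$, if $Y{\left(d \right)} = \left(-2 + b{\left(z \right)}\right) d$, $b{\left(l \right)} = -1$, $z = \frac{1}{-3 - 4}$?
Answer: $- \frac{134064}{11} \approx -12188.0$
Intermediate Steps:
$z = - \frac{1}{7}$ ($z = \frac{1}{-7} = - \frac{1}{7} \approx -0.14286$)
$Y{\left(d \right)} = - 3 d$ ($Y{\left(d \right)} = \left(-2 - 1\right) d = - 3 d$)
$42 \frac{-12 - 30}{29 + Y{\left(6 \right)}} 76 = 42 \frac{-12 - 30}{29 - 18} \cdot 76 = 42 \left(- \frac{42}{29 - 18}\right) 76 = 42 \left(- \frac{42}{11}\right) 76 = \left(- \frac{1764}{11}\right) 76 = - \frac{134064}{11}$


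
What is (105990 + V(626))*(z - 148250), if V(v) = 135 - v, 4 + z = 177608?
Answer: 3096817646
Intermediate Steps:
z = 177604 (z = -4 + 177608 = 177604)
(105990 + V(626))*(z - 148250) = (105990 + (135 - 1*626))*(177604 - 148250) = (105990 + (135 - 626))*29354 = (105990 - 491)*29354 = 105499*29354 = 3096817646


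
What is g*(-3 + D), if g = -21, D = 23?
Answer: -420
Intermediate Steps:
g*(-3 + D) = -21*(-3 + 23) = -21*20 = -420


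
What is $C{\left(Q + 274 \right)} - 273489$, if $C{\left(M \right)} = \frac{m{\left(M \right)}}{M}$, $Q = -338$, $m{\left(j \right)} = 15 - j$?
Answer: $- \frac{17503375}{64} \approx -2.7349 \cdot 10^{5}$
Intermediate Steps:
$C{\left(M \right)} = \frac{15 - M}{M}$
$C{\left(Q + 274 \right)} - 273489 = \frac{15 - \left(-338 + 274\right)}{-338 + 274} - 273489 = \frac{15 - -64}{-64} - 273489 = - \frac{15 + 64}{64} - 273489 = \left(- \frac{1}{64}\right) 79 - 273489 = - \frac{79}{64} - 273489 = - \frac{17503375}{64}$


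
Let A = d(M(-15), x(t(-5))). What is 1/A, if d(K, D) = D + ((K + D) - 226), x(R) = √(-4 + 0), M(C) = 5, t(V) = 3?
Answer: -221/48857 - 4*I/48857 ≈ -0.0045234 - 8.1872e-5*I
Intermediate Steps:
x(R) = 2*I (x(R) = √(-4) = 2*I)
d(K, D) = -226 + K + 2*D (d(K, D) = D + ((D + K) - 226) = D + (-226 + D + K) = -226 + K + 2*D)
A = -221 + 4*I (A = -226 + 5 + 2*(2*I) = -226 + 5 + 4*I = -221 + 4*I ≈ -221.0 + 4.0*I)
1/A = 1/(-221 + 4*I) = (-221 - 4*I)/48857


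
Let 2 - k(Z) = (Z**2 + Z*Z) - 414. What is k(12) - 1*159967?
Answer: -159839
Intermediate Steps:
k(Z) = 416 - 2*Z**2 (k(Z) = 2 - ((Z**2 + Z*Z) - 414) = 2 - ((Z**2 + Z**2) - 414) = 2 - (2*Z**2 - 414) = 2 - (-414 + 2*Z**2) = 2 + (414 - 2*Z**2) = 416 - 2*Z**2)
k(12) - 1*159967 = (416 - 2*12**2) - 1*159967 = (416 - 2*144) - 159967 = (416 - 288) - 159967 = 128 - 159967 = -159839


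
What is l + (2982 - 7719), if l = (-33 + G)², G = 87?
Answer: -1821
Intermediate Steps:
l = 2916 (l = (-33 + 87)² = 54² = 2916)
l + (2982 - 7719) = 2916 + (2982 - 7719) = 2916 - 4737 = -1821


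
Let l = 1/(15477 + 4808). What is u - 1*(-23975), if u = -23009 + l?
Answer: 19595311/20285 ≈ 966.00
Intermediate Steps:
l = 1/20285 ≈ 4.9298e-5
u = -466737564/20285 (u = -23009 + 1/20285 = -466737564/20285 ≈ -23009.)
u - 1*(-23975) = -466737564/20285 - 1*(-23975) = -466737564/20285 + 23975 = 19595311/20285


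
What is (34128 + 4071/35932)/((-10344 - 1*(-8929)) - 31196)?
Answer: -1226291367/1171778452 ≈ -1.0465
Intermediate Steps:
(34128 + 4071/35932)/((-10344 - 1*(-8929)) - 31196) = (34128 + 4071*(1/35932))/((-10344 + 8929) - 31196) = (34128 + 4071/35932)/(-1415 - 31196) = (1226291367/35932)/(-32611) = (1226291367/35932)*(-1/32611) = -1226291367/1171778452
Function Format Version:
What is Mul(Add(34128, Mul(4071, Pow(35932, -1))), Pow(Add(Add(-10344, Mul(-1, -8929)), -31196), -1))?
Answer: Rational(-1226291367, 1171778452) ≈ -1.0465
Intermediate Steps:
Mul(Add(34128, Mul(4071, Pow(35932, -1))), Pow(Add(Add(-10344, Mul(-1, -8929)), -31196), -1)) = Mul(Add(34128, Mul(4071, Rational(1, 35932))), Pow(Add(Add(-10344, 8929), -31196), -1)) = Mul(Add(34128, Rational(4071, 35932)), Pow(Add(-1415, -31196), -1)) = Mul(Rational(1226291367, 35932), Pow(-32611, -1)) = Mul(Rational(1226291367, 35932), Rational(-1, 32611)) = Rational(-1226291367, 1171778452)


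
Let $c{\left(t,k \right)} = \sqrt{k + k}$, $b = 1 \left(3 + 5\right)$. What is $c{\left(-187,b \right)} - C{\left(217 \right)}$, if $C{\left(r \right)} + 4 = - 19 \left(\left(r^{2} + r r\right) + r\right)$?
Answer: $1793513$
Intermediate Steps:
$b = 8$ ($b = 1 \cdot 8 = 8$)
$c{\left(t,k \right)} = \sqrt{2} \sqrt{k}$ ($c{\left(t,k \right)} = \sqrt{2 k} = \sqrt{2} \sqrt{k}$)
$C{\left(r \right)} = -4 - 38 r^{2} - 19 r$ ($C{\left(r \right)} = -4 - 19 \left(\left(r^{2} + r r\right) + r\right) = -4 - 19 \left(\left(r^{2} + r^{2}\right) + r\right) = -4 - 19 \left(2 r^{2} + r\right) = -4 - 19 \left(r + 2 r^{2}\right) = -4 - \left(19 r + 38 r^{2}\right) = -4 - 38 r^{2} - 19 r$)
$c{\left(-187,b \right)} - C{\left(217 \right)} = \sqrt{2} \sqrt{8} - \left(-4 - 38 \cdot 217^{2} - 4123\right) = \sqrt{2} \cdot 2 \sqrt{2} - \left(-4 - 1789382 - 4123\right) = 4 - \left(-4 - 1789382 - 4123\right) = 4 - -1793509 = 4 + 1793509 = 1793513$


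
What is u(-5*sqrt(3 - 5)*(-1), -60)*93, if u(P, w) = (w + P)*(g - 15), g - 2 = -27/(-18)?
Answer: 64170 - 10695*I*sqrt(2)/2 ≈ 64170.0 - 7562.5*I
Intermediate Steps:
g = 7/2 (g = 2 - 27/(-18) = 2 - 27*(-1/18) = 2 + 3/2 = 7/2 ≈ 3.5000)
u(P, w) = -23*P/2 - 23*w/2 (u(P, w) = (w + P)*(7/2 - 15) = (P + w)*(-23/2) = -23*P/2 - 23*w/2)
u(-5*sqrt(3 - 5)*(-1), -60)*93 = (-23*(-5*sqrt(3 - 5))*(-1)/2 - 23/2*(-60))*93 = (-23*(-5*I*sqrt(2))*(-1)/2 + 690)*93 = (-115*I*sqrt(2)/2 + 690)*93 = (690 - 115*I*sqrt(2)/2)*93 = 64170 - 10695*I*sqrt(2)/2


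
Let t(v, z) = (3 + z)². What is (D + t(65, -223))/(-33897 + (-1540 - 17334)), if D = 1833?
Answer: -50233/52771 ≈ -0.95191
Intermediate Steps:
(D + t(65, -223))/(-33897 + (-1540 - 17334)) = (1833 + (3 - 223)²)/(-33897 + (-1540 - 17334)) = (1833 + (-220)²)/(-33897 - 18874) = (1833 + 48400)/(-52771) = 50233*(-1/52771) = -50233/52771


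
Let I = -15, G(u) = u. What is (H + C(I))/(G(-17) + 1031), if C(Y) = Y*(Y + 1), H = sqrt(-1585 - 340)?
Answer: 35/169 + 5*I*sqrt(77)/1014 ≈ 0.2071 + 0.043269*I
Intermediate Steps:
H = 5*I*sqrt(77) (H = sqrt(-1925) = 5*I*sqrt(77) ≈ 43.875*I)
C(Y) = Y*(1 + Y)
(H + C(I))/(G(-17) + 1031) = (5*I*sqrt(77) - 15*(1 - 15))/(-17 + 1031) = (5*I*sqrt(77) - 15*(-14))/1014 = (5*I*sqrt(77) + 210)*(1/1014) = (210 + 5*I*sqrt(77))*(1/1014) = 35/169 + 5*I*sqrt(77)/1014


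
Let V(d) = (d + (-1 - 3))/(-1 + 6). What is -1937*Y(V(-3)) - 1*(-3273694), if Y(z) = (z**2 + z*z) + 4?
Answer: 81458824/25 ≈ 3.2584e+6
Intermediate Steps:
V(d) = -4/5 + d/5 (V(d) = (d - 4)/5 = (-4 + d)*(1/5) = -4/5 + d/5)
Y(z) = 4 + 2*z**2 (Y(z) = (z**2 + z**2) + 4 = 2*z**2 + 4 = 4 + 2*z**2)
-1937*Y(V(-3)) - 1*(-3273694) = -1937*(4 + 2*(-4/5 + (1/5)*(-3))**2) - 1*(-3273694) = -1937*(4 + 2*(-4/5 - 3/5)**2) + 3273694 = -1937*(4 + 2*(-7/5)**2) + 3273694 = -1937*(4 + 2*(49/25)) + 3273694 = -1937*(4 + 98/25) + 3273694 = -1937*198/25 + 3273694 = -383526/25 + 3273694 = 81458824/25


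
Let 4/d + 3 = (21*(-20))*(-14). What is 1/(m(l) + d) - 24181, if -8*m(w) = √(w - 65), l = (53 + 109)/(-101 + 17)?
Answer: -782573991208661/32363178209 + 276313032*I*√13118/32363178209 ≈ -24181.0 + 0.97788*I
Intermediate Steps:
l = -27/14 (l = 162/(-84) = 162*(-1/84) = -27/14 ≈ -1.9286)
m(w) = -√(-65 + w)/8 (m(w) = -√(w - 65)/8 = -√(-65 + w)/8)
d = 4/5877 (d = 4/(-3 + (21*(-20))*(-14)) = 4/(-3 - 420*(-14)) = 4/(-3 + 5880) = 4/5877 ≈ 0.00068062)
1/(m(l) + d) - 24181 = 1/(-√(-65 - 27/14)/8 + 4/5877) - 24181 = 1/(-I*√13118/112 + 4/5877) - 24181 = 1/(4/5877 - I*√13118/112) - 24181 = -24181 + 1/(4/5877 - I*√13118/112)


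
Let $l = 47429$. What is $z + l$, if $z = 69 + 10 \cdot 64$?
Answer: $48138$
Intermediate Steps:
$z = 709$ ($z = 69 + 640 = 709$)
$z + l = 709 + 47429 = 48138$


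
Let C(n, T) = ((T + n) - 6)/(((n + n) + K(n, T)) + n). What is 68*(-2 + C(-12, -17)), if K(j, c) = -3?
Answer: -2924/39 ≈ -74.974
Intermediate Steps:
C(n, T) = (-6 + T + n)/(-3 + 3*n) (C(n, T) = ((T + n) - 6)/(((n + n) - 3) + n) = (-6 + T + n)/((2*n - 3) + n) = (-6 + T + n)/((-3 + 2*n) + n) = (-6 + T + n)/(-3 + 3*n))
68*(-2 + C(-12, -17)) = 68*(-2 + (-6 - 17 - 12)/(3*(-1 - 12))) = 68*(-2 + (⅓)*(-35)/(-13)) = 68*(-2 + (⅓)*(-1/13)*(-35)) = 68*(-2 + 35/39) = 68*(-43/39) = -2924/39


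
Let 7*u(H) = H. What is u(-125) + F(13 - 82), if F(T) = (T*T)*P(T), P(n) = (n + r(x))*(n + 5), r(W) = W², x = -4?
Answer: 113045059/7 ≈ 1.6149e+7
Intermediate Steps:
u(H) = H/7
P(n) = (5 + n)*(16 + n) (P(n) = (n + (-4)²)*(n + 5) = (n + 16)*(5 + n) = (16 + n)*(5 + n) = (5 + n)*(16 + n))
F(T) = T²*(80 + T² + 21*T) (F(T) = (T*T)*(80 + T² + 21*T) = T²*(80 + T² + 21*T))
u(-125) + F(13 - 82) = (⅐)*(-125) + (13 - 82)²*(80 + (13 - 82)² + 21*(13 - 82)) = -125/7 + (-69)²*(80 + (-69)² + 21*(-69)) = -125/7 + 4761*(80 + 4761 - 1449) = -125/7 + 4761*3392 = -125/7 + 16149312 = 113045059/7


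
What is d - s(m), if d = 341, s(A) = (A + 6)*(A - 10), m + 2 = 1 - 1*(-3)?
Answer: 405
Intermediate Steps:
m = 2 (m = -2 + (1 - 1*(-3)) = -2 + (1 + 3) = -2 + 4 = 2)
s(A) = (-10 + A)*(6 + A) (s(A) = (6 + A)*(-10 + A) = (-10 + A)*(6 + A))
d - s(m) = 341 - (-60 + 2² - 4*2) = 341 - (-60 + 4 - 8) = 341 - 1*(-64) = 341 + 64 = 405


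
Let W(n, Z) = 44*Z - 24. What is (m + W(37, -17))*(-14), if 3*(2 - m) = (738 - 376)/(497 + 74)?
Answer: 18471208/1713 ≈ 10783.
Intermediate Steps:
m = 3064/1713 (m = 2 - (738 - 376)/(3*(497 + 74)) = 2 - 362/(3*571) = 2 - ⅓*362/571 = 2 - 362/1713 = 3064/1713 ≈ 1.7887)
W(n, Z) = -24 + 44*Z
(m + W(37, -17))*(-14) = (3064/1713 + (-24 + 44*(-17)))*(-14) = (3064/1713 + (-24 - 748))*(-14) = (3064/1713 - 772)*(-14) = -1319372/1713*(-14) = 18471208/1713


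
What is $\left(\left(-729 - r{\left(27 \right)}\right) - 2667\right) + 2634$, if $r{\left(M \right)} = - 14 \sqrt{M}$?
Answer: $-762 + 42 \sqrt{3} \approx -689.25$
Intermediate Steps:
$\left(\left(-729 - r{\left(27 \right)}\right) - 2667\right) + 2634 = \left(\left(-729 - - 14 \sqrt{27}\right) - 2667\right) + 2634 = \left(\left(-729 - - 14 \cdot 3 \sqrt{3}\right) - 2667\right) + 2634 = \left(\left(-729 - - 42 \sqrt{3}\right) - 2667\right) + 2634 = \left(\left(-729 + 42 \sqrt{3}\right) - 2667\right) + 2634 = \left(-3396 + 42 \sqrt{3}\right) + 2634 = -762 + 42 \sqrt{3}$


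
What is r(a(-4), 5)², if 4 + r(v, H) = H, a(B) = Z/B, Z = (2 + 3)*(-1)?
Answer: 1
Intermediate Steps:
Z = -5 (Z = 5*(-1) = -5)
a(B) = -5/B
r(v, H) = -4 + H
r(a(-4), 5)² = (-4 + 5)² = 1² = 1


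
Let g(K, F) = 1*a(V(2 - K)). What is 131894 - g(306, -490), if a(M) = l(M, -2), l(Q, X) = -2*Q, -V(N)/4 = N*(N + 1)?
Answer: -605002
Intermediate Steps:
V(N) = -4*N*(1 + N) (V(N) = -4*N*(N + 1) = -4*N*(1 + N))
a(M) = -2*M
g(K, F) = 8*(2 - K)*(3 - K) (g(K, F) = 1*(-(-8)*(2 - K)*(1 + (2 - K))) = 1*(-(-8)*(2 - K)*(3 - K)) = 1*(8*(2 - K)*(3 - K)) = 8*(2 - K)*(3 - K))
131894 - g(306, -490) = 131894 - 8*(-3 + 306)*(-2 + 306) = 131894 - 8*303*304 = 131894 - 1*736896 = 131894 - 736896 = -605002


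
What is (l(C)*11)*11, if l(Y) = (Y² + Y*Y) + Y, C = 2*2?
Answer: 4356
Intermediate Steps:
C = 4
l(Y) = Y + 2*Y² (l(Y) = (Y² + Y²) + Y = 2*Y² + Y = Y + 2*Y²)
(l(C)*11)*11 = ((4*(1 + 2*4))*11)*11 = ((4*(1 + 8))*11)*11 = ((4*9)*11)*11 = (36*11)*11 = 396*11 = 4356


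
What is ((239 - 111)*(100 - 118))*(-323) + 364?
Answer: 744556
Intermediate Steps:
((239 - 111)*(100 - 118))*(-323) + 364 = (128*(-18))*(-323) + 364 = -2304*(-323) + 364 = 744192 + 364 = 744556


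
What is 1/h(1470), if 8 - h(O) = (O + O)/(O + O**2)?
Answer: 1471/11766 ≈ 0.12502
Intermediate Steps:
h(O) = 8 - 2*O/(O + O**2) (h(O) = 8 - (O + O)/(O + O**2) = 8 - 2*O/(O + O**2))
1/h(1470) = 1/(2*(3 + 4*1470)/(1 + 1470)) = 1/(2*(3 + 5880)/1471) = 1/(2*(1/1471)*5883) = 1/(11766/1471) = 1471/11766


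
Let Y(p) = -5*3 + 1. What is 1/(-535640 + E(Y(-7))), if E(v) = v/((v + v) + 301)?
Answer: -39/20889962 ≈ -1.8669e-6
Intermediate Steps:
Y(p) = -14 (Y(p) = -15 + 1 = -14)
E(v) = v/(301 + 2*v) (E(v) = v/(2*v + 301) = v/(301 + 2*v))
1/(-535640 + E(Y(-7))) = 1/(-535640 - 14/(301 + 2*(-14))) = 1/(-535640 - 14/(301 - 28)) = 1/(-535640 - 14/273) = 1/(-535640 - 14*1/273) = 1/(-535640 - 2/39) = 1/(-20889962/39) = -39/20889962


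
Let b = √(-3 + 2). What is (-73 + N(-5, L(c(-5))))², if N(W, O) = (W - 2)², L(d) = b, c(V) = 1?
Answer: 576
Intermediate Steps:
b = I (b = √(-1) = I ≈ 1.0*I)
L(d) = I
N(W, O) = (-2 + W)²
(-73 + N(-5, L(c(-5))))² = (-73 + (-2 - 5)²)² = (-73 + (-7)²)² = (-73 + 49)² = (-24)² = 576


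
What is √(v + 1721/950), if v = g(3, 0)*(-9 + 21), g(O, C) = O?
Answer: √1364998/190 ≈ 6.1491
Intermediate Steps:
v = 36 (v = 3*(-9 + 21) = 3*12 = 36)
√(v + 1721/950) = √(36 + 1721/950) = √(35921/950) = √1364998/190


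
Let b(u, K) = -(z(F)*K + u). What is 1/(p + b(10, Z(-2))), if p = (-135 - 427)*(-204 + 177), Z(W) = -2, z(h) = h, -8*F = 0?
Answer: 1/15164 ≈ 6.5946e-5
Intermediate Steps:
F = 0 (F = -⅛*0 = 0)
p = 15174 (p = -562*(-27) = 15174)
b(u, K) = -u (b(u, K) = -(0*K + u) = -(0 + u) = -u)
1/(p + b(10, Z(-2))) = 1/(15174 - 1*10) = 1/(15174 - 10) = 1/15164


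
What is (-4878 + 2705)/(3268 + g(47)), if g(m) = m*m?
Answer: -2173/5477 ≈ -0.39675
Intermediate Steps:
g(m) = m²
(-4878 + 2705)/(3268 + g(47)) = (-4878 + 2705)/(3268 + 47²) = -2173/(3268 + 2209) = -2173/5477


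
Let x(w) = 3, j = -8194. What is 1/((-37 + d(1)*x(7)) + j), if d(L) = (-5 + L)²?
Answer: -1/8183 ≈ -0.00012220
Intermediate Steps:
1/((-37 + d(1)*x(7)) + j) = 1/((-37 + (-5 + 1)²*3) - 8194) = 1/((-37 + (-4)²*3) - 8194) = 1/((-37 + 16*3) - 8194) = 1/((-37 + 48) - 8194) = 1/(11 - 8194) = 1/(-8183) = -1/8183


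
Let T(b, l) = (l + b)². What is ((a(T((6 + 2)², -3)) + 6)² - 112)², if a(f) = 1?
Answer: 3969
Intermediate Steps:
T(b, l) = (b + l)²
((a(T((6 + 2)², -3)) + 6)² - 112)² = ((1 + 6)² - 112)² = (7² - 112)² = (49 - 112)² = (-63)² = 3969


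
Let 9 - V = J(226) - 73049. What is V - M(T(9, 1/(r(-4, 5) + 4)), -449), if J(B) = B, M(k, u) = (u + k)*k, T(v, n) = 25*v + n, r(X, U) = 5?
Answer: 9981782/81 ≈ 1.2323e+5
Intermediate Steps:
T(v, n) = n + 25*v
M(k, u) = k*(k + u) (M(k, u) = (k + u)*k = k*(k + u))
V = 72832 (V = 9 - (226 - 73049) = 9 - 1*(-72823) = 9 + 72823 = 72832)
V - M(T(9, 1/(r(-4, 5) + 4)), -449) = 72832 - (1/(5 + 4) + 25*9)*((1/(5 + 4) + 25*9) - 449) = 72832 - (1/9 + 225)*((1/9 + 225) - 449) = 72832 - (⅑ + 225)*((⅑ + 225) - 449) = 72832 - 2026*(2026/9 - 449)/9 = 72832 - 2026*(-2015)/(9*9) = 72832 - 1*(-4082390/81) = 72832 + 4082390/81 = 9981782/81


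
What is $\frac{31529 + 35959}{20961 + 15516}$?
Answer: $\frac{22496}{12159} \approx 1.8502$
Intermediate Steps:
$\frac{31529 + 35959}{20961 + 15516} = \frac{67488}{36477} = 67488 \cdot \frac{1}{36477} = \frac{22496}{12159}$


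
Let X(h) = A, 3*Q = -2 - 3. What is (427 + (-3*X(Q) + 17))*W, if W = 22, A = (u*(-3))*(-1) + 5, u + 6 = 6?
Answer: 9438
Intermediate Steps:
u = 0 (u = -6 + 6 = 0)
A = 5 (A = (0*(-3))*(-1) + 5 = 0*(-1) + 5 = 0 + 5 = 5)
Q = -5/3 (Q = (-2 - 3)/3 = (⅓)*(-5) = -5/3 ≈ -1.6667)
X(h) = 5
(427 + (-3*X(Q) + 17))*W = (427 + (-3*5 + 17))*22 = (427 + (-15 + 17))*22 = (427 + 2)*22 = 429*22 = 9438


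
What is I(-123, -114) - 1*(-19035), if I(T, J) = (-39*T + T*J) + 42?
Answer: 37896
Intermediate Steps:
I(T, J) = 42 - 39*T + J*T (I(T, J) = (-39*T + J*T) + 42 = 42 - 39*T + J*T)
I(-123, -114) - 1*(-19035) = (42 - 39*(-123) - 114*(-123)) - 1*(-19035) = (42 + 4797 + 14022) + 19035 = 18861 + 19035 = 37896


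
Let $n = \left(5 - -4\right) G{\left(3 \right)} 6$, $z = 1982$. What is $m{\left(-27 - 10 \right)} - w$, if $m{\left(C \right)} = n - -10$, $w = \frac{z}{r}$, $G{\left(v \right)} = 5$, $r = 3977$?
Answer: $\frac{1111578}{3977} \approx 279.5$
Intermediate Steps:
$n = 270$ ($n = \left(5 - -4\right) 5 \cdot 6 = \left(5 + 4\right) 5 \cdot 6 = 9 \cdot 5 \cdot 6 = 45 \cdot 6 = 270$)
$w = \frac{1982}{3977} \approx 0.49837$
$m{\left(C \right)} = 280$ ($m{\left(C \right)} = 270 - -10 = 270 + 10 = 280$)
$m{\left(-27 - 10 \right)} - w = 280 - \frac{1982}{3977} = \frac{1111578}{3977}$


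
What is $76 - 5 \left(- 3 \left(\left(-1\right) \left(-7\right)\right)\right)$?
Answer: $181$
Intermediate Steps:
$76 - 5 \left(- 3 \left(\left(-1\right) \left(-7\right)\right)\right) = 76 - 5 \left(\left(-3\right) 7\right) = 76 - -105 = 76 + 105 = 181$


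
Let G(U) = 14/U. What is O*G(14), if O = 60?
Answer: 60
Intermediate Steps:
O*G(14) = 60*(14/14) = 60*(14*(1/14)) = 60*1 = 60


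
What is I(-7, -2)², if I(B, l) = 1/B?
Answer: 1/49 ≈ 0.020408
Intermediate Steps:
I(-7, -2)² = (1/(-7))² = (-⅐)² = 1/49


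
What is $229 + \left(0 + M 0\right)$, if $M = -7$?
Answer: $229$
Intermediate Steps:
$229 + \left(0 + M 0\right) = 229 + \left(0 - 0\right) = 229 + \left(0 + 0\right) = 229 + 0 = 229$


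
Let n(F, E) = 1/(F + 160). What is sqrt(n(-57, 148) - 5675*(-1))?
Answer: sqrt(60206178)/103 ≈ 75.333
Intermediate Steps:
n(F, E) = 1/(160 + F)
sqrt(n(-57, 148) - 5675*(-1)) = sqrt(1/(160 - 57) - 5675*(-1)) = sqrt(1/103 + 5675) = sqrt(584526/103) = sqrt(60206178)/103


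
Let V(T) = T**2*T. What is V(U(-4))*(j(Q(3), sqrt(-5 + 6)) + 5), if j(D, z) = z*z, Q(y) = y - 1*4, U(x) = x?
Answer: -384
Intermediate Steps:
Q(y) = -4 + y (Q(y) = y - 4 = -4 + y)
V(T) = T**3
j(D, z) = z**2
V(U(-4))*(j(Q(3), sqrt(-5 + 6)) + 5) = (-4)**3*((sqrt(-5 + 6))**2 + 5) = -64*((sqrt(1))**2 + 5) = -64*(1**2 + 5) = -64*(1 + 5) = -64*6 = -384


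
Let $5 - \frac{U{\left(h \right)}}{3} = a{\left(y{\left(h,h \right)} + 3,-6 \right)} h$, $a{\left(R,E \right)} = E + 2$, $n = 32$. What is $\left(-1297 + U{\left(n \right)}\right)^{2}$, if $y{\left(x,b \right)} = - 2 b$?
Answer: $806404$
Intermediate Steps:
$a{\left(R,E \right)} = 2 + E$
$U{\left(h \right)} = 15 + 12 h$ ($U{\left(h \right)} = 15 - 3 \left(2 - 6\right) h = 15 - 3 \left(- 4 h\right) = 15 + 12 h$)
$\left(-1297 + U{\left(n \right)}\right)^{2} = \left(-1297 + \left(15 + 12 \cdot 32\right)\right)^{2} = \left(-1297 + \left(15 + 384\right)\right)^{2} = \left(-1297 + 399\right)^{2} = \left(-898\right)^{2} = 806404$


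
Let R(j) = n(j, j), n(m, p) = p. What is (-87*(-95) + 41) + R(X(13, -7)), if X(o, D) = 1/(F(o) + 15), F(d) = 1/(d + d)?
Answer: 3247672/391 ≈ 8306.1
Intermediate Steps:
F(d) = 1/(2*d)
X(o, D) = 1/(15 + 1/(2*o)) (X(o, D) = 1/(1/(2*o) + 15) = 1/(15 + 1/(2*o)))
R(j) = j
(-87*(-95) + 41) + R(X(13, -7)) = (-87*(-95) + 41) + 2*13/(1 + 30*13) = (8265 + 41) + 2*13/(1 + 390) = 8306 + 2*13/391 = 8306 + 2*13*(1/391) = 8306 + 26/391 = 3247672/391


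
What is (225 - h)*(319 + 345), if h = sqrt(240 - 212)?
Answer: 149400 - 1328*sqrt(7) ≈ 1.4589e+5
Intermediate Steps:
h = 2*sqrt(7) (h = sqrt(28) = 2*sqrt(7) ≈ 5.2915)
(225 - h)*(319 + 345) = (225 - 2*sqrt(7))*(319 + 345) = (225 - 2*sqrt(7))*664 = 149400 - 1328*sqrt(7)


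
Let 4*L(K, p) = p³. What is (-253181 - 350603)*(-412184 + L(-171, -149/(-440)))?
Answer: 10599875230810717123/42592000 ≈ 2.4887e+11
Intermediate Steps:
L(K, p) = p³/4
(-253181 - 350603)*(-412184 + L(-171, -149/(-440))) = (-253181 - 350603)*(-412184 + (-149/(-440))³/4) = -603784*(-412184 + (-149*(-1/440))³/4) = -603784*(-412184 + (149/440)³/4) = -603784*(-412184 + (¼)*(3307949/85184000)) = -603784*(-412184 + 3307949/340736000) = -603784*(-140445924116051/340736000) = 10599875230810717123/42592000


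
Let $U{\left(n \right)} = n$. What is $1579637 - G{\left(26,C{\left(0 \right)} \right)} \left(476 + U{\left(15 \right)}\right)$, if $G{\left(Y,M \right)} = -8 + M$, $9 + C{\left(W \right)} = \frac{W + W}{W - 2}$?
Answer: $1587984$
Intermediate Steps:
$C{\left(W \right)} = -9 + \frac{2 W}{-2 + W}$ ($C{\left(W \right)} = -9 + \frac{W + W}{W - 2} = -9 + \frac{2 W}{-2 + W}$)
$1579637 - G{\left(26,C{\left(0 \right)} \right)} \left(476 + U{\left(15 \right)}\right) = 1579637 - \left(-8 + \frac{18 - 0}{-2 + 0}\right) \left(476 + 15\right) = 1579637 - \left(-8 + \frac{18 + 0}{-2}\right) 491 = 1579637 - \left(-8 - 9\right) 491 = 1579637 - \left(-17\right) 491 = 1579637 - -8347 = 1579637 + 8347 = 1587984$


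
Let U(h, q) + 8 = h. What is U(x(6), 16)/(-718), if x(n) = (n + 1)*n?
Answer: -17/359 ≈ -0.047354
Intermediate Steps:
x(n) = n*(1 + n) (x(n) = (1 + n)*n = n*(1 + n))
U(h, q) = -8 + h
U(x(6), 16)/(-718) = (-8 + 6*(1 + 6))/(-718) = (-8 + 6*7)*(-1/718) = (-8 + 42)*(-1/718) = 34*(-1/718) = -17/359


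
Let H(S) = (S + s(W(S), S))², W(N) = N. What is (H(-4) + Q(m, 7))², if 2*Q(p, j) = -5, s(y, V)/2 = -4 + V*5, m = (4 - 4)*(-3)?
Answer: 29192409/4 ≈ 7.2981e+6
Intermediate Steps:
m = 0 (m = 0*(-3) = 0)
s(y, V) = -8 + 10*V (s(y, V) = 2*(-4 + V*5) = 2*(-4 + 5*V) = -8 + 10*V)
Q(p, j) = -5/2 (Q(p, j) = (½)*(-5) = -5/2)
H(S) = (-8 + 11*S)² (H(S) = (S + (-8 + 10*S))² = (-8 + 11*S)²)
(H(-4) + Q(m, 7))² = ((-8 + 11*(-4))² - 5/2)² = ((-8 - 44)² - 5/2)² = ((-52)² - 5/2)² = (2704 - 5/2)² = (5403/2)² = 29192409/4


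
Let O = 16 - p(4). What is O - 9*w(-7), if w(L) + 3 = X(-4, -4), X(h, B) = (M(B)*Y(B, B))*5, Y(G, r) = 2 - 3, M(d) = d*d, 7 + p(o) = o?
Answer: 766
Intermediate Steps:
p(o) = -7 + o
M(d) = d²
Y(G, r) = -1
X(h, B) = -5*B² (X(h, B) = (B²*(-1))*5 = -B²*5 = -5*B²)
w(L) = -83 (w(L) = -3 - 5*(-4)² = -3 - 5*16 = -3 - 80 = -83)
O = 19 (O = 16 - (-7 + 4) = 16 - 1*(-3) = 16 + 3 = 19)
O - 9*w(-7) = 19 - 9*(-83) = 19 + 747 = 766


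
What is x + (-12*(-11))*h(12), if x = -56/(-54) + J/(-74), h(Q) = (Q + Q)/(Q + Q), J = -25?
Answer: 266483/1998 ≈ 133.37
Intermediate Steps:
h(Q) = 1 (h(Q) = (2*Q)/((2*Q)) = (2*Q)*(1/(2*Q)) = 1)
x = 2747/1998 (x = -56/(-54) - 25/(-74) = -56*(-1/54) - 25*(-1/74) = 28/27 + 25/74 = 2747/1998 ≈ 1.3749)
x + (-12*(-11))*h(12) = 2747/1998 - 12*(-11)*1 = 2747/1998 + 132*1 = 2747/1998 + 132 = 266483/1998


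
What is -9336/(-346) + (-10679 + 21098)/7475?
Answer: 1595469/56225 ≈ 28.376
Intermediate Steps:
-9336/(-346) + (-10679 + 21098)/7475 = -9336*(-1/346) + 10419*(1/7475) = 4668/173 + 453/325 = 1595469/56225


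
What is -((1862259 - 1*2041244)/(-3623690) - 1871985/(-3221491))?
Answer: -30041191393/47647692742 ≈ -0.63049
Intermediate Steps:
-((1862259 - 1*2041244)/(-3623690) - 1871985/(-3221491)) = -((1862259 - 2041244)*(-1/3623690) - 1871985*(-1/3221491)) = -(-178985*(-1/3623690) + 1871985/3221491) = -(35797/724738 + 1871985/3221491) = -1*30041191393/47647692742 = -30041191393/47647692742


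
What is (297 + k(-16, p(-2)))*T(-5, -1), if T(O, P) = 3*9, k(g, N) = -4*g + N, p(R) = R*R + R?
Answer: 9801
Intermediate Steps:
p(R) = R + R**2 (p(R) = R**2 + R = R + R**2)
k(g, N) = N - 4*g
T(O, P) = 27
(297 + k(-16, p(-2)))*T(-5, -1) = (297 + (-2*(1 - 2) - 4*(-16)))*27 = (297 + (-2*(-1) + 64))*27 = (297 + (2 + 64))*27 = (297 + 66)*27 = 363*27 = 9801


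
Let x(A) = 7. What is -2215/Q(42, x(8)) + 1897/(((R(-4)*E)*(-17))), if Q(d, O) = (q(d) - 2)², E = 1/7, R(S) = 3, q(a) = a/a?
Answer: -126244/51 ≈ -2475.4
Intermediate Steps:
q(a) = 1
E = ⅐ ≈ 0.14286
Q(d, O) = 1 (Q(d, O) = (1 - 2)² = (-1)² = 1)
-2215/Q(42, x(8)) + 1897/(((R(-4)*E)*(-17))) = -2215/1 + 1897/(((3*(⅐))*(-17))) = -2215*1 + 1897/(((3/7)*(-17))) = -2215 + 1897/(-51/7) = -2215 + 1897*(-7/51) = -2215 - 13279/51 = -126244/51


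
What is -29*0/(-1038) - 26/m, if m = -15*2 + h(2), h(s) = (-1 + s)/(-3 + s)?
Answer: 26/31 ≈ 0.83871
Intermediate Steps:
h(s) = (-1 + s)/(-3 + s)
m = -31 (m = -15*2 + (-1 + 2)/(-3 + 2) = -30 + 1/(-1) = -30 - 1*1 = -30 - 1 = -31)
-29*0/(-1038) - 26/m = -29*0/(-1038) - 26/(-31) = 0*(-1/1038) - 26*(-1/31) = 0 + 26/31 = 26/31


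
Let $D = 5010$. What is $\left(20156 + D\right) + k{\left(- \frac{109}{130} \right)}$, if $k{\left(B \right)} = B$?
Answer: $\frac{3271471}{130} \approx 25165.0$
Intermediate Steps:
$\left(20156 + D\right) + k{\left(- \frac{109}{130} \right)} = \left(20156 + 5010\right) - \frac{109}{130} = 25166 - \frac{109}{130} = \frac{3271471}{130}$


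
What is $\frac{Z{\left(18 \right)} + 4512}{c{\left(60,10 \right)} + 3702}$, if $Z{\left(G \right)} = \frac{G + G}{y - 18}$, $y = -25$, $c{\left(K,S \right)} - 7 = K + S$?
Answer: $\frac{193980}{162497} \approx 1.1937$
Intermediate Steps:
$c{\left(K,S \right)} = 7 + K + S$ ($c{\left(K,S \right)} = 7 + \left(K + S\right) = 7 + K + S$)
$Z{\left(G \right)} = - \frac{2 G}{43}$ ($Z{\left(G \right)} = \frac{G + G}{-25 - 18} = \frac{2 G}{-43} = 2 G \left(- \frac{1}{43}\right) = - \frac{2 G}{43}$)
$\frac{Z{\left(18 \right)} + 4512}{c{\left(60,10 \right)} + 3702} = \frac{\left(- \frac{2}{43}\right) 18 + 4512}{\left(7 + 60 + 10\right) + 3702} = \frac{- \frac{36}{43} + 4512}{77 + 3702} = \frac{193980}{43 \cdot 3779} = \frac{193980}{43} \cdot \frac{1}{3779} = \frac{193980}{162497}$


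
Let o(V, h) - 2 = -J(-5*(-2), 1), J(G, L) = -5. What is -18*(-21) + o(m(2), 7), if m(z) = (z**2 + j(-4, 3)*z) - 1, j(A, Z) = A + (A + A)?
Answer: 385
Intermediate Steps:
j(A, Z) = 3*A (j(A, Z) = A + 2*A = 3*A)
m(z) = -1 + z**2 - 12*z (m(z) = (z**2 + (3*(-4))*z) - 1 = (z**2 - 12*z) - 1 = -1 + z**2 - 12*z)
o(V, h) = 7 (o(V, h) = 2 - 1*(-5) = 2 + 5 = 7)
-18*(-21) + o(m(2), 7) = -18*(-21) + 7 = 378 + 7 = 385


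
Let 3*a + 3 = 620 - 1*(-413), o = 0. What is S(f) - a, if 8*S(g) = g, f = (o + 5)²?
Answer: -8165/24 ≈ -340.21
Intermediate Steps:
f = 25 (f = (0 + 5)² = 5² = 25)
a = 1030/3 (a = -1 + (620 - 1*(-413))/3 = -1 + (620 + 413)/3 = -1 + (⅓)*1033 = -1 + 1033/3 = 1030/3 ≈ 343.33)
S(g) = g/8
S(f) - a = (⅛)*25 - 1*1030/3 = 25/8 - 1030/3 = -8165/24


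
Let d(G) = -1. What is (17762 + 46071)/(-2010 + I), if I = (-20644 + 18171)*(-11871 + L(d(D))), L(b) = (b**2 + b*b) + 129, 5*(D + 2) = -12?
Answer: 63833/29031010 ≈ 0.0021988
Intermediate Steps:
D = -22/5 (D = -2 + (1/5)*(-12) = -2 - 12/5 = -22/5 ≈ -4.4000)
L(b) = 129 + 2*b**2 (L(b) = (b**2 + b**2) + 129 = 2*b**2 + 129 = 129 + 2*b**2)
I = 29033020 (I = (-20644 + 18171)*(-11871 + (129 + 2*(-1)**2)) = -2473*(-11871 + (129 + 2*1)) = -2473*(-11871 + (129 + 2)) = -2473*(-11871 + 131) = -2473*(-11740) = 29033020)
(17762 + 46071)/(-2010 + I) = (17762 + 46071)/(-2010 + 29033020) = 63833/29031010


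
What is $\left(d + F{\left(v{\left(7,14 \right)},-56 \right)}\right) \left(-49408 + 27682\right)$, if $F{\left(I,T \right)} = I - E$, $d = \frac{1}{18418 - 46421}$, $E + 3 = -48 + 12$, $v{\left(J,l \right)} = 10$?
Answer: $- \frac{29811243996}{28003} \approx -1.0646 \cdot 10^{6}$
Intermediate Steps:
$E = -39$ ($E = -3 + \left(-48 + 12\right) = -3 - 36 = -39$)
$d = - \frac{1}{28003}$ ($d = \frac{1}{-28003} = - \frac{1}{28003} \approx -3.571 \cdot 10^{-5}$)
$F{\left(I,T \right)} = 39 + I$ ($F{\left(I,T \right)} = I - -39 = I + 39 = 39 + I$)
$\left(d + F{\left(v{\left(7,14 \right)},-56 \right)}\right) \left(-49408 + 27682\right) = \left(- \frac{1}{28003} + \left(39 + 10\right)\right) \left(-49408 + 27682\right) = \left(- \frac{1}{28003} + 49\right) \left(-21726\right) = \frac{1372146}{28003} \left(-21726\right) = - \frac{29811243996}{28003}$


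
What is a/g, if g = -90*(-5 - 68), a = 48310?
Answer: 4831/657 ≈ 7.3531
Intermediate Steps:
g = 6570 (g = -90*(-73) = 6570)
a/g = 48310/6570 = 48310*(1/6570) = 4831/657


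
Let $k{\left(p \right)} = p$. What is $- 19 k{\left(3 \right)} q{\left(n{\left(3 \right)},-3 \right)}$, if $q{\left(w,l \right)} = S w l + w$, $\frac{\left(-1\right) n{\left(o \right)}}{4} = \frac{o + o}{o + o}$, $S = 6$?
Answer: $-3876$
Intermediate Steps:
$n{\left(o \right)} = -4$ ($n{\left(o \right)} = - 4 \frac{o + o}{o + o} = - 4 \frac{2 o}{2 o} = - 4 \cdot 2 o \frac{1}{2 o} = \left(-4\right) 1 = -4$)
$q{\left(w,l \right)} = w + 6 l w$ ($q{\left(w,l \right)} = 6 w l + w = 6 l w + w = w + 6 l w$)
$- 19 k{\left(3 \right)} q{\left(n{\left(3 \right)},-3 \right)} = \left(-19\right) 3 \left(- 4 \left(1 + 6 \left(-3\right)\right)\right) = - 57 \left(- 4 \left(1 - 18\right)\right) = - 57 \left(\left(-4\right) \left(-17\right)\right) = \left(-57\right) 68 = -3876$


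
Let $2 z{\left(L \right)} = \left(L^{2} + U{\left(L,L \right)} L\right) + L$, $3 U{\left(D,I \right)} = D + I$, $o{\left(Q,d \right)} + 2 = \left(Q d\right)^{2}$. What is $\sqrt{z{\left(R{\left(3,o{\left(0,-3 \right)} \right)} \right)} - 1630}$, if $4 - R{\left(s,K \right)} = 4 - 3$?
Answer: $i \sqrt{1621} \approx 40.262 i$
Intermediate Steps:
$o{\left(Q,d \right)} = -2 + Q^{2} d^{2}$ ($o{\left(Q,d \right)} = -2 + \left(Q d\right)^{2} = -2 + Q^{2} d^{2}$)
$U{\left(D,I \right)} = \frac{D}{3} + \frac{I}{3}$ ($U{\left(D,I \right)} = \frac{D + I}{3} = \frac{D}{3} + \frac{I}{3}$)
$R{\left(s,K \right)} = 3$ ($R{\left(s,K \right)} = 4 - \left(4 - 3\right) = 4 - 1 = 3$)
$z{\left(L \right)} = \frac{L}{2} + \frac{5 L^{2}}{6}$ ($z{\left(L \right)} = \frac{\left(L^{2} + \left(\frac{L}{3} + \frac{L}{3}\right) L\right) + L}{2} = \frac{\left(L^{2} + \frac{2 L}{3} L\right) + L}{2} = \frac{\left(L^{2} + \frac{2 L^{2}}{3}\right) + L}{2} = \frac{\frac{5 L^{2}}{3} + L}{2} = \frac{L + \frac{5 L^{2}}{3}}{2} = \frac{L}{2} + \frac{5 L^{2}}{6}$)
$\sqrt{z{\left(R{\left(3,o{\left(0,-3 \right)} \right)} \right)} - 1630} = \sqrt{\frac{1}{6} \cdot 3 \left(3 + 5 \cdot 3\right) - 1630} = \sqrt{\frac{1}{6} \cdot 3 \left(3 + 15\right) - 1630} = \sqrt{\frac{1}{6} \cdot 3 \cdot 18 - 1630} = \sqrt{9 - 1630} = \sqrt{-1621} = i \sqrt{1621}$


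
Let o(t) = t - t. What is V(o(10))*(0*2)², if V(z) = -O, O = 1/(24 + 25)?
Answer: 0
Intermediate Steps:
o(t) = 0
O = 1/49 ≈ 0.020408
V(z) = -1/49 (V(z) = -1*1/49 = -1/49)
V(o(10))*(0*2)² = -(0*2)²/49 = -1/49*0² = -1/49*0 = 0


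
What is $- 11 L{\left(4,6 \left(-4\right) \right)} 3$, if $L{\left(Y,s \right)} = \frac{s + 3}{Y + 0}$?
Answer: $\frac{693}{4} \approx 173.25$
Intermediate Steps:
$L{\left(Y,s \right)} = \frac{3 + s}{Y}$
$- 11 L{\left(4,6 \left(-4\right) \right)} 3 = - 11 \frac{3 + 6 \left(-4\right)}{4} \cdot 3 = - 11 \frac{3 - 24}{4} \cdot 3 = - 11 \cdot \frac{1}{4} \left(-21\right) 3 = - 11 \left(- \frac{21}{4}\right) 3 = - \frac{\left(-231\right) 3}{4} = \left(-1\right) \left(- \frac{693}{4}\right) = \frac{693}{4}$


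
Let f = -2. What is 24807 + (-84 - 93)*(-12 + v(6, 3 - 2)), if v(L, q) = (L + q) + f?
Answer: 26046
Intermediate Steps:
v(L, q) = -2 + L + q (v(L, q) = (L + q) - 2 = -2 + L + q)
24807 + (-84 - 93)*(-12 + v(6, 3 - 2)) = 24807 + (-84 - 93)*(-12 + (-2 + 6 + (3 - 2))) = 24807 - 177*(-12 + (-2 + 6 + 1)) = 24807 - 177*(-12 + 5) = 24807 - 177*(-7) = 24807 + 1239 = 26046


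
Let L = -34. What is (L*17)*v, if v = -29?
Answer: 16762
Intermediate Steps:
(L*17)*v = -34*17*(-29) = -578*(-29) = 16762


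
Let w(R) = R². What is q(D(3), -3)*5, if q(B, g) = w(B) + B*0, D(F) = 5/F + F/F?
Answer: 320/9 ≈ 35.556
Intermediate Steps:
D(F) = 1 + 5/F (D(F) = 5/F + 1 = 1 + 5/F)
q(B, g) = B² (q(B, g) = B² + B*0 = B² + 0 = B²)
q(D(3), -3)*5 = ((5 + 3)/3)²*5 = ((⅓)*8)²*5 = (8/3)²*5 = (64/9)*5 = 320/9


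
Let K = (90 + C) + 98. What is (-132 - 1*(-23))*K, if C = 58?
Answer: -26814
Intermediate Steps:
K = 246 (K = (90 + 58) + 98 = 148 + 98 = 246)
(-132 - 1*(-23))*K = (-132 - 1*(-23))*246 = (-132 + 23)*246 = -109*246 = -26814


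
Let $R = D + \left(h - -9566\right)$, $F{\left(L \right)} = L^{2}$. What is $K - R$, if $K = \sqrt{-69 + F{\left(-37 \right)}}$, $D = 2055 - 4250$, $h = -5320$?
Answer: $-2051 + 10 \sqrt{13} \approx -2014.9$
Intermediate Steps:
$D = -2195$
$K = 10 \sqrt{13}$ ($K = \sqrt{-69 + \left(-37\right)^{2}} = \sqrt{-69 + 1369} = \sqrt{1300} = 10 \sqrt{13} \approx 36.056$)
$R = 2051$ ($R = -2195 - -4246 = -2195 + \left(-5320 + 9566\right) = -2195 + 4246 = 2051$)
$K - R = 10 \sqrt{13} - 2051 = -2051 + 10 \sqrt{13}$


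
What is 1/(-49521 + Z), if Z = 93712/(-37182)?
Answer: -18591/920691767 ≈ -2.0192e-5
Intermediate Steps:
Z = -46856/18591 (Z = 93712*(-1/37182) = -46856/18591 ≈ -2.5204)
1/(-49521 + Z) = 1/(-49521 - 46856/18591) = 1/(-920691767/18591) = -18591/920691767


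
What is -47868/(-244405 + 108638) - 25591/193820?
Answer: 5803362463/26314359940 ≈ 0.22054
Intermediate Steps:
-47868/(-244405 + 108638) - 25591/193820 = -47868/(-135767) - 25591*1/193820 = -47868*(-1/135767) - 25591/193820 = 47868/135767 - 25591/193820 = 5803362463/26314359940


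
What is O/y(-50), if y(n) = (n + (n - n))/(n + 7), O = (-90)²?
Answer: 6966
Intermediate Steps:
O = 8100
y(n) = n/(7 + n) (y(n) = (n + 0)/(7 + n) = n/(7 + n))
O/y(-50) = 8100/((-50/(7 - 50))) = 8100/((-50/(-43))) = 8100/((-50*(-1/43))) = 8100/(50/43) = 8100*(43/50) = 6966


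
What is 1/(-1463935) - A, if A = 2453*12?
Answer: -43092390661/1463935 ≈ -29436.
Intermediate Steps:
A = 29436
1/(-1463935) - A = 1/(-1463935) - 1*29436 = -1/1463935 - 29436 = -43092390661/1463935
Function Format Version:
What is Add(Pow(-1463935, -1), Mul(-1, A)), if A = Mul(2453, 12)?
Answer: Rational(-43092390661, 1463935) ≈ -29436.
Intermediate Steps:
A = 29436
Add(Pow(-1463935, -1), Mul(-1, A)) = Add(Pow(-1463935, -1), Mul(-1, 29436)) = Add(Rational(-1, 1463935), -29436) = Rational(-43092390661, 1463935)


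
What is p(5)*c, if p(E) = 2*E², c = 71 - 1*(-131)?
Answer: 10100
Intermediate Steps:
c = 202 (c = 71 + 131 = 202)
p(5)*c = (2*5²)*202 = (2*25)*202 = 50*202 = 10100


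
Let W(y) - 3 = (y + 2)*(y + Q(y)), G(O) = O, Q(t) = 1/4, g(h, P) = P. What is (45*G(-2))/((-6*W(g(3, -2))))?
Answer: 5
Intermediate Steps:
Q(t) = ¼
W(y) = 3 + (2 + y)*(¼ + y) (W(y) = 3 + (y + 2)*(y + ¼) = 3 + (2 + y)*(¼ + y))
(45*G(-2))/((-6*W(g(3, -2)))) = (45*(-2))/((-6*(7/2 + (-2)² + (9/4)*(-2)))) = -90*(-1/(6*(7/2 + 4 - 9/2))) = -90/((-6*3)) = -90/(-18) = -90*(-1/18) = 5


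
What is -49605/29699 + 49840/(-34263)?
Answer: -3179814275/1017576837 ≈ -3.1249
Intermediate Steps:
-49605/29699 + 49840/(-34263) = -49605*1/29699 + 49840*(-1/34263) = -49605/29699 - 49840/34263 = -3179814275/1017576837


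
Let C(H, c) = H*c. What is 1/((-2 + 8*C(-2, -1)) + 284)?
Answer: 1/298 ≈ 0.0033557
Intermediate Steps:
1/((-2 + 8*C(-2, -1)) + 284) = 1/((-2 + 8*(-2*(-1))) + 284) = 1/((-2 + 8*2) + 284) = 1/((-2 + 16) + 284) = 1/(14 + 284) = 1/298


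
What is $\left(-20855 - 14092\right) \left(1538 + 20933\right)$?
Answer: $-785294037$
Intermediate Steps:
$\left(-20855 - 14092\right) \left(1538 + 20933\right) = \left(-34947\right) 22471 = -785294037$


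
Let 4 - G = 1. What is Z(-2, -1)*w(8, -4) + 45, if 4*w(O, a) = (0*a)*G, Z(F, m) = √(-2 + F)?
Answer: 45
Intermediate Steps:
G = 3 (G = 4 - 1*1 = 4 - 1 = 3)
w(O, a) = 0 (w(O, a) = ((0*a)*3)/4 = (0*3)/4 = (¼)*0 = 0)
Z(-2, -1)*w(8, -4) + 45 = √(-2 - 2)*0 + 45 = √(-4)*0 + 45 = (2*I)*0 + 45 = 0 + 45 = 45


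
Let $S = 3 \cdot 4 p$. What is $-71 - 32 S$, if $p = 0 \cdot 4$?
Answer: $-71$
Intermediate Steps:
$p = 0$
$S = 0$ ($S = 3 \cdot 4 \cdot 0 = 12 \cdot 0 = 0$)
$-71 - 32 S = -71 - 0 = -71 + 0 = -71$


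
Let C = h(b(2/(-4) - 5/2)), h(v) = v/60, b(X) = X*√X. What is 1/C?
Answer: 20*I*√3/3 ≈ 11.547*I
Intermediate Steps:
b(X) = X^(3/2)
h(v) = v/60 (h(v) = v*(1/60) = v/60)
C = -I*√3/20 (C = (2/(-4) - 5/2)^(3/2)/60 = (2*(-¼) - 5*½)^(3/2)/60 = (-½ - 5/2)^(3/2)/60 = (-3)^(3/2)/60 = (-3*I*√3)/60 = -I*√3/20 ≈ -0.086603*I)
1/C = 1/(-I*√3/20) = 20*I*√3/3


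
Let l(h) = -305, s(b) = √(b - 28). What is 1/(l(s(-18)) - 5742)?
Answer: -1/6047 ≈ -0.00016537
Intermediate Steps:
s(b) = √(-28 + b)
1/(l(s(-18)) - 5742) = 1/(-305 - 5742) = 1/(-6047) = -1/6047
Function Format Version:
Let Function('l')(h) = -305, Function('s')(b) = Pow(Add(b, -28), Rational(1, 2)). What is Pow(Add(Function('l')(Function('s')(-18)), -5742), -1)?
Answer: Rational(-1, 6047) ≈ -0.00016537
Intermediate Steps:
Function('s')(b) = Pow(Add(-28, b), Rational(1, 2))
Pow(Add(Function('l')(Function('s')(-18)), -5742), -1) = Pow(Add(-305, -5742), -1) = Pow(-6047, -1) = Rational(-1, 6047)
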